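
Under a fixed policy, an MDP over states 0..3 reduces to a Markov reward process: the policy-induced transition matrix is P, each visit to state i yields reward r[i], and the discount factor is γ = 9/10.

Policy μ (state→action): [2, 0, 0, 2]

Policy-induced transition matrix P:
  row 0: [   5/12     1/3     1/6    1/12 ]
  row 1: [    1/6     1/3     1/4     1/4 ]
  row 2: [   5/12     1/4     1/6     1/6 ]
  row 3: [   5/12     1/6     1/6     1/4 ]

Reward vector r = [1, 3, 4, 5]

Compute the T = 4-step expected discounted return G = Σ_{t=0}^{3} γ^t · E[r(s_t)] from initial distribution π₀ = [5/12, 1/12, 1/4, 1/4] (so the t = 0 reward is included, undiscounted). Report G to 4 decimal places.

t=0: π = [0.4167, 0.0833, 0.2500, 0.2500], E[r] = 2.9167, γ^t·E[r] = 2.916667, running G = 2.916667
t=1: π = [0.3958, 0.2708, 0.1736, 0.1597], E[r] = 2.7014, γ^t·E[r] = 2.431250, running G = 5.347917
t=2: π = [0.3490, 0.2922, 0.1892, 0.1696], E[r] = 2.8304, γ^t·E[r] = 2.292656, running G = 7.640573
t=3: π = [0.3436, 0.2893, 0.1910, 0.1761], E[r] = 2.8560, γ^t·E[r] = 2.081988, running G = 9.722561

G = 9.7226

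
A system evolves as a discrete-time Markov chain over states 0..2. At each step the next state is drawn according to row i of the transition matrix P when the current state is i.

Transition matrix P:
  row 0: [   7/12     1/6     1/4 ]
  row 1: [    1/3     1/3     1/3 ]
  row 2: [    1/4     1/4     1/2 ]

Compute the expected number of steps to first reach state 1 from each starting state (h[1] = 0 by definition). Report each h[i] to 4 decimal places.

First-step conditioning: h[1] = 0; for i ≠ 1, h[i] = 1 + Σ_k P[i][k]·h[k].
  h[0] = 1 + 7/12·h[0] + 1/4·h[2]
  h[2] = 1 + 1/4·h[0] + 1/2·h[2]
Solving the 2×2 linear system over states ≠ 1 gives exactly h = [36/7, 0, 32/7] (h[1] = 0 is the target).

h = [5.1429, 0.0000, 4.5714]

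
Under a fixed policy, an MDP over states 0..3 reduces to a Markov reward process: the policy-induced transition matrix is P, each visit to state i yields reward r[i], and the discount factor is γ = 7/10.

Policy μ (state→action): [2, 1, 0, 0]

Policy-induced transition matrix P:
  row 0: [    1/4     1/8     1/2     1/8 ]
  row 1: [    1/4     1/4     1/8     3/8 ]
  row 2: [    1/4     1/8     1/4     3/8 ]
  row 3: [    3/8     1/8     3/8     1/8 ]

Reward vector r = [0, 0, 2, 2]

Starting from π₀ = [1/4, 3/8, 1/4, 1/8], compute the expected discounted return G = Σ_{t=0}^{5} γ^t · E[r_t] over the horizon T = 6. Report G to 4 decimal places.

G = 2.9609

t=0: π = [0.2500, 0.3750, 0.2500, 0.1250], E[r] = 0.7500, γ^t·E[r] = 0.750000, running G = 0.750000
t=1: π = [0.2656, 0.1719, 0.2813, 0.2813], E[r] = 1.1250, γ^t·E[r] = 0.787500, running G = 1.537500
t=2: π = [0.2852, 0.1465, 0.3301, 0.2383], E[r] = 1.1367, γ^t·E[r] = 0.556992, running G = 2.094492
t=3: π = [0.2798, 0.1433, 0.3328, 0.2441], E[r] = 1.1538, γ^t·E[r] = 0.395756, running G = 2.490249
t=4: π = [0.2805, 0.1429, 0.3326, 0.2440], E[r] = 1.1531, γ^t·E[r] = 0.276868, running G = 2.767117
t=5: π = [0.2805, 0.1429, 0.3328, 0.2439], E[r] = 1.1533, γ^t·E[r] = 0.193830, running G = 2.960946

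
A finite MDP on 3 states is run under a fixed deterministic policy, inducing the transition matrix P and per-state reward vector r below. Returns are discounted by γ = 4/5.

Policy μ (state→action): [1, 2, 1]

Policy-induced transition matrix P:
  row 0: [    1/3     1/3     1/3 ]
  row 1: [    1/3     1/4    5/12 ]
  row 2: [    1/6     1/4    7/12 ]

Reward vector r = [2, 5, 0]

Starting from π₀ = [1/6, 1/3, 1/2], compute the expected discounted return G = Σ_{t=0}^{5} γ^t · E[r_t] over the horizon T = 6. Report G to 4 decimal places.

t=0: π = [0.1667, 0.3333, 0.5000], E[r] = 2.0000, γ^t·E[r] = 2.000000, running G = 2.000000
t=1: π = [0.2500, 0.2639, 0.4861], E[r] = 1.8194, γ^t·E[r] = 1.455556, running G = 3.455556
t=2: π = [0.2523, 0.2708, 0.4769], E[r] = 1.8588, γ^t·E[r] = 1.189630, running G = 4.645185
t=3: π = [0.2539, 0.2710, 0.4751], E[r] = 1.8628, γ^t·E[r] = 0.953778, running G = 5.598963
t=4: π = [0.2541, 0.2712, 0.4747], E[r] = 1.8641, γ^t·E[r] = 0.763523, running G = 6.362486
t=5: π = [0.2542, 0.2712, 0.4746], E[r] = 1.8643, γ^t·E[r] = 0.610903, running G = 6.973389

G = 6.9734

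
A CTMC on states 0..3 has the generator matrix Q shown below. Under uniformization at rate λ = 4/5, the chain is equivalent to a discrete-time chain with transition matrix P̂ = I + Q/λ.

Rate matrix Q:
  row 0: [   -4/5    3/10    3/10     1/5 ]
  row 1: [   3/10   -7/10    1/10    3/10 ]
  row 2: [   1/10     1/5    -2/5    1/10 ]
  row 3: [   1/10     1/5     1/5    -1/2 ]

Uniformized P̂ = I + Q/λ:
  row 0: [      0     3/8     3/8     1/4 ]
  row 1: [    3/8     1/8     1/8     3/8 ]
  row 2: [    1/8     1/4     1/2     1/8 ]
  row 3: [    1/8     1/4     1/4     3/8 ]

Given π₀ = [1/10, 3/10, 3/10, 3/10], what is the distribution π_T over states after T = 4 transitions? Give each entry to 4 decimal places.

t=0: π = [0.1000, 0.3000, 0.3000, 0.3000]
t=1: π = [0.1875, 0.2250, 0.3000, 0.2875]
t=2: π = [0.1578, 0.2453, 0.3203, 0.2766]
t=3: π = [0.1666, 0.2391, 0.3191, 0.2752]
t=4: π = [0.1639, 0.2409, 0.3207, 0.2744]

π = [0.1639, 0.2409, 0.3207, 0.2744]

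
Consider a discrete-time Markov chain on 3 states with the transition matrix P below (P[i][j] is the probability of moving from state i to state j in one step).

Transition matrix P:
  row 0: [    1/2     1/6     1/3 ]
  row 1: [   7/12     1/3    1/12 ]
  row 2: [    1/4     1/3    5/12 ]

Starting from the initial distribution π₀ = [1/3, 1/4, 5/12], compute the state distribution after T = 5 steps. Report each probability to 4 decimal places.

π = [0.4483, 0.2585, 0.2931]

t=0: π = [0.3333, 0.2500, 0.4167]
t=1: π = [0.4167, 0.2778, 0.3056]
t=2: π = [0.4468, 0.2639, 0.2894]
t=3: π = [0.4497, 0.2589, 0.2915]
t=4: π = [0.4487, 0.2584, 0.2929]
t=5: π = [0.4483, 0.2585, 0.2931]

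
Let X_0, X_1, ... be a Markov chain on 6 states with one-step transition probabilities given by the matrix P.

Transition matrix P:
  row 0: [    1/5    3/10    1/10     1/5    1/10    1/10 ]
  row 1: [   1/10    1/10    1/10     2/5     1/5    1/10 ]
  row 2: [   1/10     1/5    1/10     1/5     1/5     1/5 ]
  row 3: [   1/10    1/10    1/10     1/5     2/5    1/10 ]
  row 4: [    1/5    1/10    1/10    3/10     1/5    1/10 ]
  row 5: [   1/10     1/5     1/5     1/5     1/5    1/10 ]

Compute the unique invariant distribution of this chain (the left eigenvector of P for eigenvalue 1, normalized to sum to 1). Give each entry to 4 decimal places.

Balance equations π_j = Σ_i π_i·P[i][j]:
  π_0 = 1/5·π_0 + 1/10·π_1 + 1/10·π_2 + 1/10·π_3 + 1/5·π_4 + 1/10·π_5
  π_1 = 3/10·π_0 + 1/10·π_1 + 1/5·π_2 + 1/10·π_3 + 1/10·π_4 + 1/5·π_5
  π_2 = 1/10·π_0 + 1/10·π_1 + 1/10·π_2 + 1/10·π_3 + 1/10·π_4 + 1/5·π_5
  π_3 = 1/5·π_0 + 2/5·π_1 + 1/5·π_2 + 1/5·π_3 + 3/10·π_4 + 1/5·π_5
  π_4 = 1/10·π_0 + 1/5·π_1 + 1/5·π_2 + 2/5·π_3 + 1/5·π_4 + 1/5·π_5
  normalize: π_0 + π_1 + π_2 + π_3 + π_4 + π_5 = 1
Solving the linear system gives exactly π = [689/5013, 1501/10026, 1/9, 2543/10026, 132/557, 1/9].

π = [0.1374, 0.1497, 0.1111, 0.2536, 0.2370, 0.1111]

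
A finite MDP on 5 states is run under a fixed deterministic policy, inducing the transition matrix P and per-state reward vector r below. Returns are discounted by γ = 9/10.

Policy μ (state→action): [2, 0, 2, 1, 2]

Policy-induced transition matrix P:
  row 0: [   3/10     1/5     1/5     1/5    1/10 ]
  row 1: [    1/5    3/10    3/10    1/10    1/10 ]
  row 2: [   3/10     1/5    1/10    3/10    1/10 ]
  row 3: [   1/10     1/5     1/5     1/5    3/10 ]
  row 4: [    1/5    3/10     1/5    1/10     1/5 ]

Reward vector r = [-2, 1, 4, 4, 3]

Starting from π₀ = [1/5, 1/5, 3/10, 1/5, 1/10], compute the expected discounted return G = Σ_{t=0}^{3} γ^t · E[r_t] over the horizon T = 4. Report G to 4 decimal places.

G = 6.4593

t=0: π = [0.2000, 0.2000, 0.3000, 0.2000, 0.1000], E[r] = 2.1000, γ^t·E[r] = 2.100000, running G = 2.100000
t=1: π = [0.2300, 0.2300, 0.1900, 0.2000, 0.1500], E[r] = 1.7800, γ^t·E[r] = 1.602000, running G = 3.702000
t=2: π = [0.2220, 0.2380, 0.2040, 0.1810, 0.1550], E[r] = 1.7990, γ^t·E[r] = 1.457190, running G = 5.159190
t=3: π = [0.2245, 0.2393, 0.2034, 0.1811, 0.1517], E[r] = 1.7834, γ^t·E[r] = 1.300099, running G = 6.459289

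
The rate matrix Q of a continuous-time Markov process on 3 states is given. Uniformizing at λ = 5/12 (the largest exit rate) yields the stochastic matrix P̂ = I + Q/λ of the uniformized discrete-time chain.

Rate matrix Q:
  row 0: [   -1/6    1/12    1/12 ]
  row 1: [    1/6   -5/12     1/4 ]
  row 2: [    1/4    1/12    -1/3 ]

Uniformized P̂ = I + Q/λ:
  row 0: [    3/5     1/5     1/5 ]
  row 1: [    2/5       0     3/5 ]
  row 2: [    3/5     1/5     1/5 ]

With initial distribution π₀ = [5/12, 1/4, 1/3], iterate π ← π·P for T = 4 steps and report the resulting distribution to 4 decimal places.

t=0: π = [0.4167, 0.2500, 0.3333]
t=1: π = [0.5500, 0.1500, 0.3000]
t=2: π = [0.5700, 0.1700, 0.2600]
t=3: π = [0.5660, 0.1660, 0.2680]
t=4: π = [0.5668, 0.1668, 0.2664]

π = [0.5668, 0.1668, 0.2664]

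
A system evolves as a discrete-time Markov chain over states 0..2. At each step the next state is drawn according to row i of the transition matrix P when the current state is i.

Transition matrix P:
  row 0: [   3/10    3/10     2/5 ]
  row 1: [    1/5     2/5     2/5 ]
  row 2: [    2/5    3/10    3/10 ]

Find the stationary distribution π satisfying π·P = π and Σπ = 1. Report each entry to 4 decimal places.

Balance equations π_j = Σ_i π_i·P[i][j]:
  π_0 = 3/10·π_0 + 1/5·π_1 + 2/5·π_2
  π_1 = 3/10·π_0 + 2/5·π_1 + 3/10·π_2
  normalize: π_0 + π_1 + π_2 = 1
Solving the linear system gives exactly π = [10/33, 1/3, 4/11].

π = [0.3030, 0.3333, 0.3636]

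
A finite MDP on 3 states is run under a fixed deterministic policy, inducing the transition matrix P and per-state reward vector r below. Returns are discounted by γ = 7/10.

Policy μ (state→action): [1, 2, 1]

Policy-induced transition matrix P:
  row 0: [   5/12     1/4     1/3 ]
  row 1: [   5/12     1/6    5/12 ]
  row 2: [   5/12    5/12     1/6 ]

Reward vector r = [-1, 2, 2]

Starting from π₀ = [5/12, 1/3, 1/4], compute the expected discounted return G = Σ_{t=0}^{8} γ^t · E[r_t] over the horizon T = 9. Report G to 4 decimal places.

t=0: π = [0.4167, 0.3333, 0.2500], E[r] = 0.7500, γ^t·E[r] = 0.750000, running G = 0.750000
t=1: π = [0.4167, 0.2639, 0.3194], E[r] = 0.7500, γ^t·E[r] = 0.525000, running G = 1.275000
t=2: π = [0.4167, 0.2813, 0.3021], E[r] = 0.7500, γ^t·E[r] = 0.367500, running G = 1.642500
t=3: π = [0.4167, 0.2769, 0.3064], E[r] = 0.7500, γ^t·E[r] = 0.257250, running G = 1.899750
t=4: π = [0.4167, 0.2780, 0.3053], E[r] = 0.7500, γ^t·E[r] = 0.180075, running G = 2.079825
t=5: π = [0.4167, 0.2777, 0.3056], E[r] = 0.7500, γ^t·E[r] = 0.126053, running G = 2.205878
t=6: π = [0.4167, 0.2778, 0.3055], E[r] = 0.7500, γ^t·E[r] = 0.088237, running G = 2.294114
t=7: π = [0.4167, 0.2778, 0.3056], E[r] = 0.7500, γ^t·E[r] = 0.061766, running G = 2.355880
t=8: π = [0.4167, 0.2778, 0.3056], E[r] = 0.7500, γ^t·E[r] = 0.043236, running G = 2.399116

G = 2.3991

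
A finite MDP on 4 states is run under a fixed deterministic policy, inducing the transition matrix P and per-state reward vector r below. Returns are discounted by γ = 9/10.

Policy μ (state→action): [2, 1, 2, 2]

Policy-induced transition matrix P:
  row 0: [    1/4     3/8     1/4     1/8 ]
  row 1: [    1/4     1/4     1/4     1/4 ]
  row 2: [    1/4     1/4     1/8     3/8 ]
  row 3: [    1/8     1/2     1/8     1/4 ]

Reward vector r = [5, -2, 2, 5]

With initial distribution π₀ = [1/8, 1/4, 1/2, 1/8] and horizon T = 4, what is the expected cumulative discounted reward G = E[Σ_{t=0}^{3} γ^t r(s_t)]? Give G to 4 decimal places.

t=0: π = [0.1250, 0.2500, 0.5000, 0.1250], E[r] = 1.7500, γ^t·E[r] = 1.750000, running G = 1.750000
t=1: π = [0.2344, 0.2969, 0.1719, 0.2969], E[r] = 2.4063, γ^t·E[r] = 2.165625, running G = 3.915625
t=2: π = [0.2129, 0.3535, 0.1914, 0.2422], E[r] = 1.9512, γ^t·E[r] = 1.580449, running G = 5.496074
t=3: π = [0.2197, 0.3372, 0.1958, 0.2473], E[r] = 2.0525, γ^t·E[r] = 1.496265, running G = 6.992340

G = 6.9923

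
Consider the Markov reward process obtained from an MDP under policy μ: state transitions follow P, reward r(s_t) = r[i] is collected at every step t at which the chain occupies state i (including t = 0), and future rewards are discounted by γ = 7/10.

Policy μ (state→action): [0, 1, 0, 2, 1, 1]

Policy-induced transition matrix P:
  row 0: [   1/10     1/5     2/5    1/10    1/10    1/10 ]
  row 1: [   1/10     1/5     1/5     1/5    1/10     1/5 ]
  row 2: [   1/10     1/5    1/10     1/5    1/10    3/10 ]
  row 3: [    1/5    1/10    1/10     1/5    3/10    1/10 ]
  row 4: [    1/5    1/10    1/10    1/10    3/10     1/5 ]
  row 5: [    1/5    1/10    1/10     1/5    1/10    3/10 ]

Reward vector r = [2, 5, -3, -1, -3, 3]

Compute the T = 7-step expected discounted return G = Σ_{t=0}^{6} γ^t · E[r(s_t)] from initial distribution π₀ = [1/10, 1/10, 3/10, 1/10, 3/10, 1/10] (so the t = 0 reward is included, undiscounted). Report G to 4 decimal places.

G = 0.1900

t=0: π = [0.1000, 0.1000, 0.3000, 0.1000, 0.3000, 0.1000], E[r] = -0.9000, γ^t·E[r] = -0.900000, running G = -0.900000
t=1: π = [0.1500, 0.1500, 0.1400, 0.1600, 0.1800, 0.2200], E[r] = 0.5900, γ^t·E[r] = 0.413000, running G = -0.487000
t=2: π = [0.1560, 0.1440, 0.1600, 0.1670, 0.1680, 0.2050], E[r] = 0.4960, γ^t·E[r] = 0.243040, running G = -0.243960
t=3: π = [0.1540, 0.1460, 0.1612, 0.1676, 0.1670, 0.2042], E[r] = 0.4984, γ^t·E[r] = 0.170951, running G = -0.073009
t=4: π = [0.1539, 0.1461, 0.1608, 0.1679, 0.1669, 0.2044], E[r] = 0.5004, γ^t·E[r] = 0.120156, running G = 0.047147
t=5: π = [0.1539, 0.1461, 0.1608, 0.1679, 0.1670, 0.2043], E[r] = 0.5001, γ^t·E[r] = 0.084055, running G = 0.131202
t=6: π = [0.1539, 0.1461, 0.1608, 0.1679, 0.1670, 0.2043], E[r] = 0.5000, γ^t·E[r] = 0.058827, running G = 0.190029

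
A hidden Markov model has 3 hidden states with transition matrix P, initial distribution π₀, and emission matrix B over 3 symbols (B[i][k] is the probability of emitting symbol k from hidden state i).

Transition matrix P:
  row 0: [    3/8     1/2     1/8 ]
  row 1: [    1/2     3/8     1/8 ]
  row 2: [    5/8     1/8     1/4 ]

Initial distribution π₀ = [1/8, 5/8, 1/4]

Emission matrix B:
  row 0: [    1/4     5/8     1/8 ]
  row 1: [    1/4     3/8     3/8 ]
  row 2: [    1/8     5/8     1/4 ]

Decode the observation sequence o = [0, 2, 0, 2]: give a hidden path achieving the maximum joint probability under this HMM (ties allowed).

t=0: δ = [3.125e-02, 1.562e-01, 3.125e-02]  (obs o_0=0)
t=1: δ = [9.766e-03, 2.197e-02, 4.883e-03]  ψ = [1, 1, 1]  (obs o_1=2)
t=2: δ = [2.747e-03, 2.060e-03, 3.433e-04]  ψ = [1, 1, 1]  (obs o_2=0)
t=3: δ = [1.287e-04, 5.150e-04, 8.583e-05]  ψ = [0, 0, 0]  (obs o_3=2)
backtrack: best end state = 1; path = [1, 1, 0, 1]

path = [1, 1, 0, 1]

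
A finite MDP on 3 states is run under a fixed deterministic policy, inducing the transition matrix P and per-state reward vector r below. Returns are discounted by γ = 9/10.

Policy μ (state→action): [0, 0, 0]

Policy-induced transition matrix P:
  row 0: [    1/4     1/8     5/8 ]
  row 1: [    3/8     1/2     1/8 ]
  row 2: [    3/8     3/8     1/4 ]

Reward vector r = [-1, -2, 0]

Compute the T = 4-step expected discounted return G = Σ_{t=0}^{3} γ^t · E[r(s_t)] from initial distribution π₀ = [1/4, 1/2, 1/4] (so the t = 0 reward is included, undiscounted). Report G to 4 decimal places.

t=0: π = [0.2500, 0.5000, 0.2500], E[r] = -1.2500, γ^t·E[r] = -1.250000, running G = -1.250000
t=1: π = [0.3438, 0.3750, 0.2813], E[r] = -1.0938, γ^t·E[r] = -0.984375, running G = -2.234375
t=2: π = [0.3320, 0.3359, 0.3320], E[r] = -1.0039, γ^t·E[r] = -0.813164, running G = -3.047539
t=3: π = [0.3335, 0.3340, 0.3325], E[r] = -1.0015, γ^t·E[r] = -0.730068, running G = -3.777607

G = -3.7776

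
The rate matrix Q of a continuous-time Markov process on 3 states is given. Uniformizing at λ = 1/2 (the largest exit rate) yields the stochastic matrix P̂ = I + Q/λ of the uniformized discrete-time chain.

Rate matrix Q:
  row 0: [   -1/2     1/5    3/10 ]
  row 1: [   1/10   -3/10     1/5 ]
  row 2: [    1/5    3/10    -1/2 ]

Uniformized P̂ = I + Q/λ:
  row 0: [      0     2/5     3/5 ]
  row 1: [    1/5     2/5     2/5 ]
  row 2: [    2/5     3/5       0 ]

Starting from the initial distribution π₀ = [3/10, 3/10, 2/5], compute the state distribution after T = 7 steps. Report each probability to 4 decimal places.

π = [0.2197, 0.4635, 0.3168]

t=0: π = [0.3000, 0.3000, 0.4000]
t=1: π = [0.2200, 0.4800, 0.3000]
t=2: π = [0.2160, 0.4600, 0.3240]
t=3: π = [0.2216, 0.4648, 0.3136]
t=4: π = [0.2184, 0.4627, 0.3189]
t=5: π = [0.2201, 0.4638, 0.3161]
t=6: π = [0.2192, 0.4632, 0.3176]
t=7: π = [0.2197, 0.4635, 0.3168]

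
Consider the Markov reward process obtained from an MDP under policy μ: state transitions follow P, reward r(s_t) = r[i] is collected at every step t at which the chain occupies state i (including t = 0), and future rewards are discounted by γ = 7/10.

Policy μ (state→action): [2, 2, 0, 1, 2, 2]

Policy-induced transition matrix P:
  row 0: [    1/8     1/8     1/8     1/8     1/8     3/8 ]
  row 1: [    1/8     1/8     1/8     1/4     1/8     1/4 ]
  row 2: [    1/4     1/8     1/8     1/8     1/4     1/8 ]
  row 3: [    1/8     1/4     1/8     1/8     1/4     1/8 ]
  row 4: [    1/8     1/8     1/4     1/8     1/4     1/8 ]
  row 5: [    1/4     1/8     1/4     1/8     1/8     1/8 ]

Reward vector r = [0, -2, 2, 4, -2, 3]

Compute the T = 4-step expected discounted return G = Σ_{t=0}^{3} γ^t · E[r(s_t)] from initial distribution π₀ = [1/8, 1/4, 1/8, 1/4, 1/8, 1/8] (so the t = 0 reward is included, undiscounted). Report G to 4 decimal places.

G = 2.1171

t=0: π = [0.1250, 0.2500, 0.1250, 0.2500, 0.1250, 0.1250], E[r] = 0.8750, γ^t·E[r] = 0.875000, running G = 0.875000
t=1: π = [0.1563, 0.1563, 0.1563, 0.1563, 0.1875, 0.1875], E[r] = 0.8125, γ^t·E[r] = 0.568750, running G = 1.443750
t=2: π = [0.1680, 0.1445, 0.1719, 0.1445, 0.1875, 0.1836], E[r] = 0.8086, γ^t·E[r] = 0.396211, running G = 1.839961
t=3: π = [0.1694, 0.1431, 0.1714, 0.1431, 0.1880, 0.1851], E[r] = 0.8081, γ^t·E[r] = 0.277180, running G = 2.117141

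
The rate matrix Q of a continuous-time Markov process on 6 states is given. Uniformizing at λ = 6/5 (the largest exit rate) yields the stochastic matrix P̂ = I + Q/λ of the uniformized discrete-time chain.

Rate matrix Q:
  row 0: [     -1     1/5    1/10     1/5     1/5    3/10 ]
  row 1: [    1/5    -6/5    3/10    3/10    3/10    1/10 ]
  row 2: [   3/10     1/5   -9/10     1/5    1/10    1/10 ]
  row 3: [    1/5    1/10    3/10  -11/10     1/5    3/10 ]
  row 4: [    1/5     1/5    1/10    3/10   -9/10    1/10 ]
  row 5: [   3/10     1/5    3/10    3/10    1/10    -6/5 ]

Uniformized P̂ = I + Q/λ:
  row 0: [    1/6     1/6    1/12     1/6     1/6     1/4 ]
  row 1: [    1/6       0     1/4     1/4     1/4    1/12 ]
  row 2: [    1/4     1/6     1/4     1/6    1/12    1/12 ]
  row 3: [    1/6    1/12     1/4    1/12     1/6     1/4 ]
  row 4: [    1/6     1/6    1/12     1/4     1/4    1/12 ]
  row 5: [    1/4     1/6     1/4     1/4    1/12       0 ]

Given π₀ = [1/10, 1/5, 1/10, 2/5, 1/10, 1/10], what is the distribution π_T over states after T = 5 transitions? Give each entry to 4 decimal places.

π = [0.1938, 0.1295, 0.1904, 0.1868, 0.1640, 0.1356]

t=0: π = [0.1000, 0.2000, 0.1000, 0.4000, 0.1000, 0.1000]
t=1: π = [0.1833, 0.1000, 0.2167, 0.1667, 0.1750, 0.1583]
t=2: π = [0.1979, 0.1361, 0.1903, 0.1889, 0.1583, 0.1285]
t=3: π = [0.1932, 0.1282, 0.1906, 0.1862, 0.1646, 0.1371]
t=4: π = [0.1940, 0.1298, 0.1904, 0.1870, 0.1638, 0.1351]
t=5: π = [0.1938, 0.1295, 0.1904, 0.1868, 0.1640, 0.1356]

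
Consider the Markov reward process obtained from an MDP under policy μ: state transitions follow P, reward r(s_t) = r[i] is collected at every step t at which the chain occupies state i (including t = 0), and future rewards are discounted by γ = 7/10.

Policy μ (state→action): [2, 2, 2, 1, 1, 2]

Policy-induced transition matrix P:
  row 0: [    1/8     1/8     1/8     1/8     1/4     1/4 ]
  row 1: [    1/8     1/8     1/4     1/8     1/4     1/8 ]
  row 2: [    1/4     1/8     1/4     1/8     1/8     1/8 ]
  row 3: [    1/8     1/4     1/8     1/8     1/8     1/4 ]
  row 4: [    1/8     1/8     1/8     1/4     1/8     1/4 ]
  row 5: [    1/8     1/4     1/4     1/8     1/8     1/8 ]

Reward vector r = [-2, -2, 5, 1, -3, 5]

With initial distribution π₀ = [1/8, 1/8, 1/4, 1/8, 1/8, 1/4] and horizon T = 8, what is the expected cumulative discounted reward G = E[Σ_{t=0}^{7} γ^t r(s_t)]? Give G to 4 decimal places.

t=0: π = [0.1250, 0.1250, 0.2500, 0.1250, 0.1250, 0.2500], E[r] = 1.7500, γ^t·E[r] = 1.750000, running G = 1.750000
t=1: π = [0.1563, 0.1719, 0.2031, 0.1406, 0.1563, 0.1719], E[r] = 0.8906, γ^t·E[r] = 0.623438, running G = 2.373438
t=2: π = [0.1504, 0.1641, 0.1934, 0.1445, 0.1660, 0.1816], E[r] = 0.8926, γ^t·E[r] = 0.437363, running G = 2.810801
t=3: π = [0.1492, 0.1658, 0.1924, 0.1458, 0.1643, 0.1826], E[r] = 0.8979, γ^t·E[r] = 0.307997, running G = 3.118797
t=4: π = [0.1490, 0.1660, 0.1926, 0.1455, 0.1644, 0.1824], E[r] = 0.8972, γ^t·E[r] = 0.215429, running G = 3.334226
t=5: π = [0.1491, 0.1660, 0.1926, 0.1455, 0.1644, 0.1824], E[r] = 0.8973, γ^t·E[r] = 0.150801, running G = 3.485027
t=6: π = [0.1491, 0.1660, 0.1926, 0.1455, 0.1644, 0.1824], E[r] = 0.8973, γ^t·E[r] = 0.105562, running G = 3.590589
t=7: π = [0.1491, 0.1660, 0.1926, 0.1455, 0.1644, 0.1824], E[r] = 0.8973, γ^t·E[r] = 0.073893, running G = 3.664483

G = 3.6645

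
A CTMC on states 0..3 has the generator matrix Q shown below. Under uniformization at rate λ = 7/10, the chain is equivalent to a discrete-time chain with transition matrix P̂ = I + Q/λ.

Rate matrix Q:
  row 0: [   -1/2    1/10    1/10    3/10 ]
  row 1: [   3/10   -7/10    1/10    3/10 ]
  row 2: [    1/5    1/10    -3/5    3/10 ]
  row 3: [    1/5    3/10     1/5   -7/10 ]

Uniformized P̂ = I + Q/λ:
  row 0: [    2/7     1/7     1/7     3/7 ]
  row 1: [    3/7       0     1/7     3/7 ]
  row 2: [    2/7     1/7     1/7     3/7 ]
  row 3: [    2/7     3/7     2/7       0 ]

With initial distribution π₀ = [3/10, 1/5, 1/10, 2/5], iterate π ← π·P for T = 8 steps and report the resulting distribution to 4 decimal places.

t=0: π = [0.3000, 0.2000, 0.1000, 0.4000]
t=1: π = [0.3143, 0.2286, 0.2000, 0.2571]
t=2: π = [0.3184, 0.1837, 0.1796, 0.3184]
t=3: π = [0.3120, 0.2076, 0.1883, 0.2921]
t=4: π = [0.3154, 0.1967, 0.1846, 0.3034]
t=5: π = [0.3138, 0.2014, 0.1862, 0.2986]
t=6: π = [0.3145, 0.1994, 0.1855, 0.3006]
t=7: π = [0.3142, 0.2003, 0.1858, 0.2997]
t=8: π = [0.3143, 0.1999, 0.1857, 0.3001]

π = [0.3143, 0.1999, 0.1857, 0.3001]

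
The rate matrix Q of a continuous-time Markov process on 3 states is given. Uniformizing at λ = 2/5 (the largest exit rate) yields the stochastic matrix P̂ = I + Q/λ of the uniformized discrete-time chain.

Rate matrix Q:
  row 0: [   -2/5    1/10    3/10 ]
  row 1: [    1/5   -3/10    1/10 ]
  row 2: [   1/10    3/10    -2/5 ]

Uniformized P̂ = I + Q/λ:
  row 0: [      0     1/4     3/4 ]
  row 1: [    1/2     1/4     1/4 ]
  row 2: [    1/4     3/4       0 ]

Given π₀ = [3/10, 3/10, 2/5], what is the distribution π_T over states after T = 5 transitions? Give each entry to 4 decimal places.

π = [0.2828, 0.4031, 0.3141]

t=0: π = [0.3000, 0.3000, 0.4000]
t=1: π = [0.2500, 0.4500, 0.3000]
t=2: π = [0.3000, 0.4000, 0.3000]
t=3: π = [0.2750, 0.4000, 0.3250]
t=4: π = [0.2813, 0.4125, 0.3063]
t=5: π = [0.2828, 0.4031, 0.3141]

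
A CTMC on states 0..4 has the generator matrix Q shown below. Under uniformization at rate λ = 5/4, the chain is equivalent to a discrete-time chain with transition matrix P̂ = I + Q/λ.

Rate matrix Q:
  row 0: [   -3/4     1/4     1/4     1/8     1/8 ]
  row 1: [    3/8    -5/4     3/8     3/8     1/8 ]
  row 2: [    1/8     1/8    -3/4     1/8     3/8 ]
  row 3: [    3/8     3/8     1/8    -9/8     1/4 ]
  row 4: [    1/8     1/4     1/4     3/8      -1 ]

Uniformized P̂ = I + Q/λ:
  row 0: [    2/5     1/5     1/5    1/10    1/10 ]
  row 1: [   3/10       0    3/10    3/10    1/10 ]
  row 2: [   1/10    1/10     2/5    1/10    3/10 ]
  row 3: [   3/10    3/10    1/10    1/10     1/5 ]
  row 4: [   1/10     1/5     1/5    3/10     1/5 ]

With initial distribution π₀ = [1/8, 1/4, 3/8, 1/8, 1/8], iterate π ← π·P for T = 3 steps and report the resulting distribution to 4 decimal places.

t=0: π = [0.1250, 0.2500, 0.3750, 0.1250, 0.1250]
t=1: π = [0.2125, 0.1250, 0.2875, 0.1750, 0.2000]
t=2: π = [0.2238, 0.1638, 0.2525, 0.1650, 0.1950]
t=3: π = [0.2329, 0.1585, 0.2504, 0.1718, 0.1865]

π = [0.2329, 0.1585, 0.2504, 0.1718, 0.1865]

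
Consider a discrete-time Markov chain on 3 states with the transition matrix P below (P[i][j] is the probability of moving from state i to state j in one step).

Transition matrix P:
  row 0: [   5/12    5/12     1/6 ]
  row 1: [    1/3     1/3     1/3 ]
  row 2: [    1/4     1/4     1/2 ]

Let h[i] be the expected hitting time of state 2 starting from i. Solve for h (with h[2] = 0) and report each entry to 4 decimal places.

h = [4.3333, 3.6667, 0.0000]

First-step conditioning: h[2] = 0; for i ≠ 2, h[i] = 1 + Σ_k P[i][k]·h[k].
  h[0] = 1 + 5/12·h[0] + 5/12·h[1]
  h[1] = 1 + 1/3·h[0] + 1/3·h[1]
Solving the 2×2 linear system over states ≠ 2 gives exactly h = [13/3, 11/3, 0] (h[2] = 0 is the target).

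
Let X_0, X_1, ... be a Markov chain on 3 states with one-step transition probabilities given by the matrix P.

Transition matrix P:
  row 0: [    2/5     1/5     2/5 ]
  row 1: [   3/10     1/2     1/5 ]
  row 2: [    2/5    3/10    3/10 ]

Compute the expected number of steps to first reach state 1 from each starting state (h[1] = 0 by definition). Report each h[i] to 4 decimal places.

First-step conditioning: h[1] = 0; for i ≠ 1, h[i] = 1 + Σ_k P[i][k]·h[k].
  h[0] = 1 + 2/5·h[0] + 2/5·h[2]
  h[2] = 1 + 2/5·h[0] + 3/10·h[2]
Solving the 2×2 linear system over states ≠ 1 gives exactly h = [55/13, 0, 50/13] (h[1] = 0 is the target).

h = [4.2308, 0.0000, 3.8462]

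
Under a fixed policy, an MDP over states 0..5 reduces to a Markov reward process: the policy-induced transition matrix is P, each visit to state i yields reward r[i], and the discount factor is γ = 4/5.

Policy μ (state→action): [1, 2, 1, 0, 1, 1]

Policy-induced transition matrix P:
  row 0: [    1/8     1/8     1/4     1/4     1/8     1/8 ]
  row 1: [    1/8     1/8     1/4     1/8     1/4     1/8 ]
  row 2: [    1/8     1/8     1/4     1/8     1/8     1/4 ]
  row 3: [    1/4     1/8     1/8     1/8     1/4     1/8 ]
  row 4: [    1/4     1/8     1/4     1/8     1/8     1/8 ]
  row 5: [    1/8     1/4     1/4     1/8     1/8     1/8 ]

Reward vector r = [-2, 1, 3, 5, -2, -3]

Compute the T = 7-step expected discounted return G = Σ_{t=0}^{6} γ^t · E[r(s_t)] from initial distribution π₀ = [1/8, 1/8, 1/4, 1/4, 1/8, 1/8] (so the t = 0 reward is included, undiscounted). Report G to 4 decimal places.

G = 2.5135

t=0: π = [0.1250, 0.1250, 0.2500, 0.2500, 0.1250, 0.1250], E[r] = 1.2500, γ^t·E[r] = 1.250000, running G = 1.250000
t=1: π = [0.1719, 0.1406, 0.2188, 0.1406, 0.1719, 0.1563], E[r] = 0.3438, γ^t·E[r] = 0.275000, running G = 1.525000
t=2: π = [0.1641, 0.1445, 0.2324, 0.1465, 0.1602, 0.1523], E[r] = 0.4688, γ^t·E[r] = 0.300000, running G = 1.825000
t=3: π = [0.1633, 0.1440, 0.2317, 0.1455, 0.1614, 0.1541], E[r] = 0.4551, γ^t·E[r] = 0.233000, running G = 2.058000
t=4: π = [0.1634, 0.1443, 0.2318, 0.1454, 0.1612, 0.1540], E[r] = 0.4558, γ^t·E[r] = 0.186688, running G = 2.244688
t=5: π = [0.1633, 0.1442, 0.2318, 0.1454, 0.1612, 0.1540], E[r] = 0.4558, γ^t·E[r] = 0.149361, running G = 2.394049
t=6: π = [0.1633, 0.1442, 0.2318, 0.1454, 0.1612, 0.1540], E[r] = 0.4558, γ^t·E[r] = 0.119482, running G = 2.513530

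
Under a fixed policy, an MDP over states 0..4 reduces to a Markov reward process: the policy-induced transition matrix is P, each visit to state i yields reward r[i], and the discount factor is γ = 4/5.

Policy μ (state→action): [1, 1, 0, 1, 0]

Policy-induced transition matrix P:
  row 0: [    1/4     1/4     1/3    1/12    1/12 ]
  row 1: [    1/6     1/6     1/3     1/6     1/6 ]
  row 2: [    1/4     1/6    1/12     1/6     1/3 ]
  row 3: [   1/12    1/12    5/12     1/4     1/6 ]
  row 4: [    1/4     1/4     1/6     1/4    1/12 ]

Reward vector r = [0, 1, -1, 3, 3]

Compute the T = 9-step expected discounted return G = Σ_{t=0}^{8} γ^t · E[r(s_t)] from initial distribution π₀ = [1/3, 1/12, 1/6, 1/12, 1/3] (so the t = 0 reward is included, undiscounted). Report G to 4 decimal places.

t=0: π = [0.3333, 0.0833, 0.1667, 0.0833, 0.3333], E[r] = 1.1667, γ^t·E[r] = 1.166667, running G = 1.166667
t=1: π = [0.2292, 0.2153, 0.2431, 0.1736, 0.1389], E[r] = 0.9097, γ^t·E[r] = 0.727778, running G = 1.894444
t=2: π = [0.2031, 0.1829, 0.2639, 0.1736, 0.1765], E[r] = 0.9693, γ^t·E[r] = 0.620370, running G = 2.514815
t=3: π = [0.2058, 0.1838, 0.2524, 0.1789, 0.1790], E[r] = 1.0052, γ^t·E[r] = 0.514667, running G = 3.029481
t=4: π = [0.2049, 0.1838, 0.2553, 0.1793, 0.1767], E[r] = 0.9965, γ^t·E[r] = 0.408184, running G = 3.437666
t=5: π = [0.2048, 0.1835, 0.2550, 0.1793, 0.1774], E[r] = 0.9986, γ^t·E[r] = 0.327210, running G = 3.764876
t=6: π = [0.2048, 0.1836, 0.2549, 0.1793, 0.1773], E[r] = 0.9986, γ^t·E[r] = 0.261765, running G = 4.026641
t=7: π = [0.2048, 0.1836, 0.2550, 0.1793, 0.1773], E[r] = 0.9985, γ^t·E[r] = 0.209395, running G = 4.236035
t=8: π = [0.2048, 0.1836, 0.2550, 0.1793, 0.1773], E[r] = 0.9985, γ^t·E[r] = 0.167521, running G = 4.403557

G = 4.4036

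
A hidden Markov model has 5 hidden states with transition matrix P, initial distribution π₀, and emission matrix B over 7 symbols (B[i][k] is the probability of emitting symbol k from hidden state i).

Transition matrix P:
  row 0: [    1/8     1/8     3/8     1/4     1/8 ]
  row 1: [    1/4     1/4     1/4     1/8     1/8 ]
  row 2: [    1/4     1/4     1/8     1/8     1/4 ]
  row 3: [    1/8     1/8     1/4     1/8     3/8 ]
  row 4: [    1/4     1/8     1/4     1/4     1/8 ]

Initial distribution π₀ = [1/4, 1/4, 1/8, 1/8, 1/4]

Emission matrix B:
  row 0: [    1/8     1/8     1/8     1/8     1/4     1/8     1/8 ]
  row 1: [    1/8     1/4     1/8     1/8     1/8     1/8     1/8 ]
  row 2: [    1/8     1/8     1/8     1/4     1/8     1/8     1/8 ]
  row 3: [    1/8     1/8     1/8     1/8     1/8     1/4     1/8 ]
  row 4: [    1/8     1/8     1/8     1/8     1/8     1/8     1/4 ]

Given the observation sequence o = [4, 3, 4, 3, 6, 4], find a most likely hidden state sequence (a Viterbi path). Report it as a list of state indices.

path = [0, 2, 0, 2, 4, 0]

t=0: δ = [6.250e-02, 3.125e-02, 1.562e-02, 1.562e-02, 3.125e-02]  (obs o_0=4)
t=1: δ = [9.766e-04, 9.766e-04, 5.859e-03, 1.953e-03, 9.766e-04]  ψ = [0, 0, 0, 0, 0]  (obs o_1=3)
t=2: δ = [3.662e-04, 1.831e-04, 9.155e-05, 9.155e-05, 1.831e-04]  ψ = [2, 2, 2, 2, 2]  (obs o_2=4)
t=3: δ = [5.722e-06, 5.722e-06, 3.433e-05, 1.144e-05, 5.722e-06]  ψ = [0, 0, 0, 0, 0]  (obs o_3=3)
t=4: δ = [1.073e-06, 1.073e-06, 5.364e-07, 5.364e-07, 2.146e-06]  ψ = [2, 2, 2, 2, 2]  (obs o_4=6)
t=5: δ = [1.341e-07, 3.353e-08, 6.706e-08, 6.706e-08, 3.353e-08]  ψ = [4, 1, 4, 4, 4]  (obs o_5=4)
backtrack: best end state = 0; path = [0, 2, 0, 2, 4, 0]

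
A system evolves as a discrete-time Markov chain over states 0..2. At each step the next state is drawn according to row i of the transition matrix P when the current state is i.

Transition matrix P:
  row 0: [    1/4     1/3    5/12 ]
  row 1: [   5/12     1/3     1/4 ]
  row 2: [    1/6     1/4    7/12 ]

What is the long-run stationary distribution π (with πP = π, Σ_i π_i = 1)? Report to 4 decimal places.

π = [0.2627, 0.2966, 0.4407]

Balance equations π_j = Σ_i π_i·P[i][j]:
  π_0 = 1/4·π_0 + 5/12·π_1 + 1/6·π_2
  π_1 = 1/3·π_0 + 1/3·π_1 + 1/4·π_2
  normalize: π_0 + π_1 + π_2 = 1
Solving the linear system gives exactly π = [31/118, 35/118, 26/59].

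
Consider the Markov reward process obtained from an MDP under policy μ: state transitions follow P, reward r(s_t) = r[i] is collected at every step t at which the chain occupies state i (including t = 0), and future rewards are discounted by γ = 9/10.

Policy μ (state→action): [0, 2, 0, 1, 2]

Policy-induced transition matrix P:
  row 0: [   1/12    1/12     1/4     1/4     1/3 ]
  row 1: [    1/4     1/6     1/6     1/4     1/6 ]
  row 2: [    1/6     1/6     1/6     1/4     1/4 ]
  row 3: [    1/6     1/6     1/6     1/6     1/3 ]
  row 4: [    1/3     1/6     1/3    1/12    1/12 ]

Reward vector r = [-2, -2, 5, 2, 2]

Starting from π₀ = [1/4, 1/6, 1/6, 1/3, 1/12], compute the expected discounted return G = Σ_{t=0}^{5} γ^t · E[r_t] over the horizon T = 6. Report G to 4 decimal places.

G = 5.5240

t=0: π = [0.2500, 0.1667, 0.1667, 0.3333, 0.0833], E[r] = 0.8333, γ^t·E[r] = 0.833333, running G = 0.833333
t=1: π = [0.1736, 0.1458, 0.2014, 0.2083, 0.2708], E[r] = 1.3264, γ^t·E[r] = 1.193750, running G = 2.027083
t=2: π = [0.2095, 0.1522, 0.2263, 0.1875, 0.2245], E[r] = 1.2321, γ^t·E[r] = 0.997969, running G = 3.025052
t=3: π = [0.1993, 0.1492, 0.2215, 0.1970, 0.2330], E[r] = 1.2705, γ^t·E[r] = 0.926227, running G = 3.951279
t=4: π = [0.2013, 0.1501, 0.2221, 0.1948, 0.2318], E[r] = 1.2608, γ^t·E[r] = 0.827215, running G = 4.778494
t=5: π = [0.2010, 0.1499, 0.2221, 0.1951, 0.2319], E[r] = 1.2626, γ^t·E[r] = 0.745532, running G = 5.524026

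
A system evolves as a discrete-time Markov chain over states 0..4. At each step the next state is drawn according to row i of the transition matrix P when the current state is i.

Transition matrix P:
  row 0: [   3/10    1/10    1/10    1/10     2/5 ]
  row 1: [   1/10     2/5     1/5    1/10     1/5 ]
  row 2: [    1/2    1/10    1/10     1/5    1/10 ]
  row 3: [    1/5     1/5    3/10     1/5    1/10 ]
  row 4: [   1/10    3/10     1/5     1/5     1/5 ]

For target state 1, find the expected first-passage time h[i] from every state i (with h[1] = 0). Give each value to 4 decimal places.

h = [6.0000, 0.0000, 6.2727, 5.7273, 5.0000]

First-step conditioning: h[1] = 0; for i ≠ 1, h[i] = 1 + Σ_k P[i][k]·h[k].
  h[0] = 1 + 3/10·h[0] + 1/10·h[2] + 1/10·h[3] + 2/5·h[4]
  h[2] = 1 + 1/2·h[0] + 1/10·h[2] + 1/5·h[3] + 1/10·h[4]
  h[3] = 1 + 1/5·h[0] + 3/10·h[2] + 1/5·h[3] + 1/10·h[4]
  h[4] = 1 + 1/10·h[0] + 1/5·h[2] + 1/5·h[3] + 1/5·h[4]
Solving the 4×4 linear system over states ≠ 1 gives exactly h = [6, 0, 69/11, 63/11, 5] (h[1] = 0 is the target).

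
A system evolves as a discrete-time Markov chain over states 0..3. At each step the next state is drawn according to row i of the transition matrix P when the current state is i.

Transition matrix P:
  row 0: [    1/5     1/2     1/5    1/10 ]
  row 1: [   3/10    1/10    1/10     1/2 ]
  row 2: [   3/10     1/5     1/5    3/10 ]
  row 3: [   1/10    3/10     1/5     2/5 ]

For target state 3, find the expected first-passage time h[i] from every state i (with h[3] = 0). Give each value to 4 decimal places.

h = [3.8162, 2.7577, 3.3705, 0.0000]

First-step conditioning: h[3] = 0; for i ≠ 3, h[i] = 1 + Σ_k P[i][k]·h[k].
  h[0] = 1 + 1/5·h[0] + 1/2·h[1] + 1/5·h[2]
  h[1] = 1 + 3/10·h[0] + 1/10·h[1] + 1/10·h[2]
  h[2] = 1 + 3/10·h[0] + 1/5·h[1] + 1/5·h[2]
Solving the 3×3 linear system over states ≠ 3 gives exactly h = [1370/359, 990/359, 1210/359, 0] (h[3] = 0 is the target).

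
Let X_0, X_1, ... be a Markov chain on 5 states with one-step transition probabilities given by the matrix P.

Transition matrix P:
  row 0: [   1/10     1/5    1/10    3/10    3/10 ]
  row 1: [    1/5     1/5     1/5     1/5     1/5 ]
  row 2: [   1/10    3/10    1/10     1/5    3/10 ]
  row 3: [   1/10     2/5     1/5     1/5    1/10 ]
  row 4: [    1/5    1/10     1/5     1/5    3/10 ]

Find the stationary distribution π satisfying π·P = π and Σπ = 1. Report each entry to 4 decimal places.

Balance equations π_j = Σ_i π_i·P[i][j]:
  π_0 = 1/10·π_0 + 1/5·π_1 + 1/10·π_2 + 1/10·π_3 + 1/5·π_4
  π_1 = 1/5·π_0 + 1/5·π_1 + 3/10·π_2 + 2/5·π_3 + 1/10·π_4
  π_2 = 1/10·π_0 + 1/5·π_1 + 1/10·π_2 + 1/5·π_3 + 1/5·π_4
  π_3 = 3/10·π_0 + 1/5·π_1 + 1/5·π_2 + 1/5·π_3 + 1/5·π_4
  normalize: π_0 + π_1 + π_2 + π_3 + π_4 = 1
Solving the linear system gives exactly π = [178/1211, 859/3633, 204/1211, 260/1211, 848/3633].

π = [0.1470, 0.2364, 0.1685, 0.2147, 0.2334]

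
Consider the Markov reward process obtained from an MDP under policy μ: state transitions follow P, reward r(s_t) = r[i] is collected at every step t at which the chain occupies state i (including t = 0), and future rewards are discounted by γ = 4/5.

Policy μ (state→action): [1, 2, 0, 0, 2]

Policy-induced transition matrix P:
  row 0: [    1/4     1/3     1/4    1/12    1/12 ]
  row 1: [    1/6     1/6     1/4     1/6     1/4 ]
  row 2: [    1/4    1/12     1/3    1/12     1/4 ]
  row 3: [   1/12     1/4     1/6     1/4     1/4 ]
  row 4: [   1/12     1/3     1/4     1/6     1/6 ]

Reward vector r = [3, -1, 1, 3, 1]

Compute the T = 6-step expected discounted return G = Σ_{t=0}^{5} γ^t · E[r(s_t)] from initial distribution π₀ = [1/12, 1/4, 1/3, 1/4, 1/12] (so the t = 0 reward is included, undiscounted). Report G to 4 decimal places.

t=0: π = [0.0833, 0.2500, 0.3333, 0.2500, 0.0833], E[r] = 1.1667, γ^t·E[r] = 1.166667, running G = 1.166667
t=1: π = [0.1736, 0.1875, 0.2569, 0.1528, 0.2292], E[r] = 1.2778, γ^t·E[r] = 1.022222, running G = 2.188889
t=2: π = [0.1707, 0.2251, 0.2587, 0.1435, 0.2020], E[r] = 1.1782, γ^t·E[r] = 0.754074, running G = 2.942963
t=3: π = [0.1737, 0.2192, 0.2596, 0.1428, 0.2047], E[r] = 1.1946, γ^t·E[r] = 0.611654, running G = 3.554617
t=4: π = [0.1738, 0.2200, 0.2597, 0.1425, 0.2040], E[r] = 1.1925, γ^t·E[r] = 0.488467, running G = 4.043085
t=5: π = [0.1739, 0.2199, 0.2598, 0.1424, 0.2040], E[r] = 1.1929, γ^t·E[r] = 0.390903, running G = 4.433988

G = 4.4340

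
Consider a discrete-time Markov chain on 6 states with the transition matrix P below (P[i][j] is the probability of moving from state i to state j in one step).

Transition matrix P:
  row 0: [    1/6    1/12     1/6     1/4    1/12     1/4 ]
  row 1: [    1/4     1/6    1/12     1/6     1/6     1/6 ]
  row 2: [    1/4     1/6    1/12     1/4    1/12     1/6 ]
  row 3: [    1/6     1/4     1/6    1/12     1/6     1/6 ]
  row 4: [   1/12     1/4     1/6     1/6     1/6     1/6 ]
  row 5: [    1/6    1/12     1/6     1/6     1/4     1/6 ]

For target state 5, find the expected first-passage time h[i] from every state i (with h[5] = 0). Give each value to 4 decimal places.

h = [5.0421, 5.4657, 5.4625, 5.4980, 5.5360, 0.0000]

First-step conditioning: h[5] = 0; for i ≠ 5, h[i] = 1 + Σ_k P[i][k]·h[k].
  h[0] = 1 + 1/6·h[0] + 1/12·h[1] + 1/6·h[2] + 1/4·h[3] + 1/12·h[4]
  h[1] = 1 + 1/4·h[0] + 1/6·h[1] + 1/12·h[2] + 1/6·h[3] + 1/6·h[4]
  h[2] = 1 + 1/4·h[0] + 1/6·h[1] + 1/12·h[2] + 1/4·h[3] + 1/12·h[4]
  h[3] = 1 + 1/6·h[0] + 1/4·h[1] + 1/6·h[2] + 1/12·h[3] + 1/6·h[4]
  h[4] = 1 + 1/12·h[0] + 1/4·h[1] + 1/6·h[2] + 1/6·h[3] + 1/6·h[4]
Solving the 5×5 linear system over states ≠ 5 gives exactly h = [267528/53059, 290004/53059, 2988/547, 291720/53059, 293736/53059, 0] (h[5] = 0 is the target).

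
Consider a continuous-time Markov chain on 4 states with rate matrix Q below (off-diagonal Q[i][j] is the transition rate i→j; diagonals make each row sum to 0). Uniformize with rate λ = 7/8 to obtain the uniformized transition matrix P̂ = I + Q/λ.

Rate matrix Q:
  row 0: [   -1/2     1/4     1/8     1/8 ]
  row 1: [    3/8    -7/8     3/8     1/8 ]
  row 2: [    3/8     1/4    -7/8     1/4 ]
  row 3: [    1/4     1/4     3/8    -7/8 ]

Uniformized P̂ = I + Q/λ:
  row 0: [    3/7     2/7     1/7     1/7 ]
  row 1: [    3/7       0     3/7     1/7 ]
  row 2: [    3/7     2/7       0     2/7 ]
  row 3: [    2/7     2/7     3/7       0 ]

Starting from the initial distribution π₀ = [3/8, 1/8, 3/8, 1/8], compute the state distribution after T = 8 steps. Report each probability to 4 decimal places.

t=0: π = [0.3750, 0.1250, 0.3750, 0.1250]
t=1: π = [0.4107, 0.2500, 0.1607, 0.1786]
t=2: π = [0.4031, 0.2143, 0.2423, 0.1403]
t=3: π = [0.4085, 0.2245, 0.2095, 0.1574]
t=4: π = [0.4061, 0.2216, 0.2220, 0.1503]
t=5: π = [0.4071, 0.2224, 0.2174, 0.1531]
t=6: π = [0.4067, 0.2222, 0.2191, 0.1520]
t=7: π = [0.4069, 0.2222, 0.2185, 0.1524]
t=8: π = [0.4068, 0.2222, 0.2187, 0.1523]

π = [0.4068, 0.2222, 0.2187, 0.1523]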